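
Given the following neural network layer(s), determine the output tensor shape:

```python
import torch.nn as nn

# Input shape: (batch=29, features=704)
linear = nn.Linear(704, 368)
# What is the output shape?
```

Input: (29, 704) -> Output: (29, 368)

Answer: (29, 368)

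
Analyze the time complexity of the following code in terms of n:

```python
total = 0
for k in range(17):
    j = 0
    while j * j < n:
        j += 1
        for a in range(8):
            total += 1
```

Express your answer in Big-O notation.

Each loop level contributes: 1 × √n × 1. Multiplying the contributions gives O(√n).

Answer: O(√n)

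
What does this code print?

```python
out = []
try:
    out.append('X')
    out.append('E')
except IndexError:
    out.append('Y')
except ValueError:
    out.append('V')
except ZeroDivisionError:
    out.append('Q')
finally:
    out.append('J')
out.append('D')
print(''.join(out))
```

Execution trace: 'X' (try body) → 'E' (try body, no exception) → 'J' (finally) → 'D' (after the try/except). Output: XEJD

Answer: XEJD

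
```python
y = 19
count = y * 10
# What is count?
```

Trace:
`y = 19` → y = 19
`count = y * 10` → count = 190
So count = 190

Answer: 190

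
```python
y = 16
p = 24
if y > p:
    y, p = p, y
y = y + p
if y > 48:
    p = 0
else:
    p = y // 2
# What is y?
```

Trace:
`y = 16` → y = 16
`p = 24` → p = 24
`if y > p: ...` → y > p is False → no variable changes
`y = y + p` → y = 40
`if y > 48: ...` → y > 48 is False, take else branch → p = 20
So y = 40

Answer: 40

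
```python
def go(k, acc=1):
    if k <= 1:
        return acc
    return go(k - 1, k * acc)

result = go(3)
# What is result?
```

Accumulator trace (n, acc): (3, 1) -> (2, 3) -> (1, 6) -> return 6

Answer: 6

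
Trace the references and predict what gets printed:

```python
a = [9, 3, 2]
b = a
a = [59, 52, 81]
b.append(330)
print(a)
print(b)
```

Key concept: rebinding vs mutation: a is rebound to a new list, b still points at the original.
Step by step:
`a = [9, 3, 2]` → a = [9, 3, 2]
`b = a` → b = [9, 3, 2] (same object as a)
`a = [59, 52, 81]` → a = [59, 52, 81]
`b.append(330)` → b = [9, 3, 2, 330]
`print(a)` → prints [59, 52, 81]
`print(b)` → prints [9, 3, 2, 330]

Answer:
[59, 52, 81]
[9, 3, 2, 330]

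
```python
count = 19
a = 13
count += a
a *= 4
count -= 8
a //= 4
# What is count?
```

Trace:
`count = 19` → count = 19
`a = 13` → a = 13
`count += a` → count = 32
`a *= 4` → a = 52
`count -= 8` → count = 24
`a //= 4` → a = 13
So count = 24

Answer: 24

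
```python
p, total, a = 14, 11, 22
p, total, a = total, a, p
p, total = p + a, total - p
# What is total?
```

Trace:
`p, total, a = 14, 11, 22` → p = 14; total = 11; a = 22
`p, total, a = total, a, p` → p = 11; total = 22; a = 14
`p, total = p + a, total - p` → p = 25; total = 11
So total = 11

Answer: 11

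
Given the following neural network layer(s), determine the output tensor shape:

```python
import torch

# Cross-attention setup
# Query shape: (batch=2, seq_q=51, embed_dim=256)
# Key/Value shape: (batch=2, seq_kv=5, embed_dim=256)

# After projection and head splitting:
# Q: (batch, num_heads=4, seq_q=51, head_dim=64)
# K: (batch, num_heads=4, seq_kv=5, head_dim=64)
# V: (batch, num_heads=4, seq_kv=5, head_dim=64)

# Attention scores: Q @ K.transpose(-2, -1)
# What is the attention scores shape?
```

Input: (2, 51, 256) -> Output: (2, 4, 51, 5)

Answer: (2, 4, 51, 5)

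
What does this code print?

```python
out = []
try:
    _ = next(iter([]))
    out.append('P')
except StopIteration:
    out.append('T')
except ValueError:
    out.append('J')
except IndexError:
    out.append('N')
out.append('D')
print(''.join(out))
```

Execution trace: 'T' (except StopIteration) → 'D' (after the try/except). Output: TD

Answer: TD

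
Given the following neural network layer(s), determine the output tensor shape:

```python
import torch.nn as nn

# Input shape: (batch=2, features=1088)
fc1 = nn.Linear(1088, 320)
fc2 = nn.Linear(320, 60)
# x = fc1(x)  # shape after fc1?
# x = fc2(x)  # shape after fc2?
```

Input: (2, 1088) -> after fc1: (2, 320) -> Output: (2, 60)

Answer: (2, 60)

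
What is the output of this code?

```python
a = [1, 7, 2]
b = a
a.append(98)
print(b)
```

Key concept: basic list aliasing.
Step by step:
`a = [1, 7, 2]` → a = [1, 7, 2]
`b = a` → b = [1, 7, 2] (same object as a)
`a.append(98)` → a = [1, 7, 2, 98] (same object as b); b = [1, 7, 2, 98] (same object as a)
`print(b)` → prints [1, 7, 2, 98]

Answer: [1, 7, 2, 98]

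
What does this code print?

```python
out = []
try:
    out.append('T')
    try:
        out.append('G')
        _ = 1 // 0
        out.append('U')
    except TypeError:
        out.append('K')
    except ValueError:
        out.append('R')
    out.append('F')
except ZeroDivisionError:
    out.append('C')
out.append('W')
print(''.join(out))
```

Execution trace: 'T' (try body) → 'G' (inner try body) → 'C' (except ZeroDivisionError) → 'W' (after the try/except). Output: TGCW

Answer: TGCW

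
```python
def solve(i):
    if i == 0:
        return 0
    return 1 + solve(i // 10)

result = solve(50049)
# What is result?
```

Count of digits of 50049: 5

Answer: 5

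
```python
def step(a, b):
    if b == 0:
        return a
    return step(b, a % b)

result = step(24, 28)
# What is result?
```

step(24, 28) -> step(28, 24) -> step(24, 4) -> step(4, 0) -> 4

Answer: 4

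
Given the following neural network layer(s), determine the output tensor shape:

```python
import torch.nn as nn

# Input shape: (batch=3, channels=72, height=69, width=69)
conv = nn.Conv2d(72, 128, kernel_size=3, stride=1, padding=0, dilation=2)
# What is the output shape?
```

Input: (3, 72, 69, 69) -> Output: (3, 128, 65, 65)

Answer: (3, 128, 65, 65)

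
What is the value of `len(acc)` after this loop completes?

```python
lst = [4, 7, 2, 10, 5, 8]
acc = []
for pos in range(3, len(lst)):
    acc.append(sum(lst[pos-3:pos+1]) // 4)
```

Number of 4-element averages
`acc` takes the values: [] → [5] → [5, 6] → [5, 6, 6]
So `len(acc)` = 3

Answer: 3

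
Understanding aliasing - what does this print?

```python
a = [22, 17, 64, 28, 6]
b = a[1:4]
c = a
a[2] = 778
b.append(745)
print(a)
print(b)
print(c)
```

Key concept: slice vs alias.
Step by step:
`a = [22, 17, 64, 28, 6]` → a = [22, 17, 64, 28, 6]
`b = a[1:4]` → b = [17, 64, 28]
`c = a` → c = [22, 17, 64, 28, 6] (same object as a)
`a[2] = 778` → a = [22, 17, 778, 28, 6] (same object as c); c = [22, 17, 778, 28, 6] (same object as a)
`b.append(745)` → b = [17, 64, 28, 745]
`print(a)` → prints [22, 17, 778, 28, 6]
`print(b)` → prints [17, 64, 28, 745]
`print(c)` → prints [22, 17, 778, 28, 6]

Answer:
[22, 17, 778, 28, 6]
[17, 64, 28, 745]
[22, 17, 778, 28, 6]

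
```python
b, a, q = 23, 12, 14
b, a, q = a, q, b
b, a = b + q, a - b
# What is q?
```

Trace:
`b, a, q = 23, 12, 14` → b = 23; a = 12; q = 14
`b, a, q = a, q, b` → b = 12; a = 14; q = 23
`b, a = b + q, a - b` → b = 35; a = 2
So q = 23

Answer: 23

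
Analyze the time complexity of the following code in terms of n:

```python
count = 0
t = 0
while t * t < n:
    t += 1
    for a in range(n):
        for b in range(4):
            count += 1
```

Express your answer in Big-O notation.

Each loop level contributes: √n × n × 1. Multiplying the contributions gives O(n√n).

Answer: O(n√n)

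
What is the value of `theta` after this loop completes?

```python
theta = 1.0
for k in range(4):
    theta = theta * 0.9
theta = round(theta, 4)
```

Exponential decay: 1.0 * 0.9^4
`theta` takes the values: 1.0 → 0.9 → 0.81 → 0.729 → 0.6561

Answer: 0.6561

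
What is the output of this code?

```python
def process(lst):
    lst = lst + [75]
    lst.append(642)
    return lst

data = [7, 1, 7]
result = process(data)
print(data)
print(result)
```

Key concept: rebinding parameter vs mutation.
Step by step:
`data = [7, 1, 7]` → data = [7, 1, 7]
`result = process(data)` → result = [7, 1, 7, 75, 642]
`print(data)` → prints [7, 1, 7]
`print(result)` → prints [7, 1, 7, 75, 642]

Answer:
[7, 1, 7]
[7, 1, 7, 75, 642]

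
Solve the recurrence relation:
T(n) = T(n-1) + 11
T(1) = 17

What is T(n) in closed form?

Unrolling: T(n) = T(1) + 11·(n-1) = 17 + 11(n-1) = 11n + 6.

Answer: T(n) = 11n + 6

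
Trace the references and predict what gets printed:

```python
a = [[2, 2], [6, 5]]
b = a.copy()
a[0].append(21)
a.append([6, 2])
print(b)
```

Key concept: shallow copy with nested lists.
Step by step:
`a = [[2, 2], [6, 5]]` → a = [[2, 2], [6, 5]]
`b = a.copy()` → b = [[2, 2], [6, 5]]
`a[0].append(21)` → a = [[2, 2, 21], [6, 5]]; b = [[2, 2, 21], [6, 5]]
`a.append([6, 2])` → a = [[2, 2, 21], [6, 5], [6, 2]]
`print(b)` → prints [[2, 2, 21], [6, 5]]

Answer: [[2, 2, 21], [6, 5]]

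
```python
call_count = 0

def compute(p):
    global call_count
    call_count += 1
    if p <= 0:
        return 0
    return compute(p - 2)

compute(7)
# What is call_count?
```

Linear recursion stepping by 2: 5 calls from p=7 down to ≤0.

Answer: 5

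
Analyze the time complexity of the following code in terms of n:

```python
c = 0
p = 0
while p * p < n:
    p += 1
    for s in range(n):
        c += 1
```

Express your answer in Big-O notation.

Each loop level contributes: √n × n. Multiplying the contributions gives O(n√n).

Answer: O(n√n)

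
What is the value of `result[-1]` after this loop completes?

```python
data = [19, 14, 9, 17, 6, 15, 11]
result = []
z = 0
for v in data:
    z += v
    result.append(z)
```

Cumulative sum ends at 91
`result` takes the values: [] → [19] → [19, 33] → [19, 33, 42] → [19, 33, 42, 59] → [19, 33, 42, 59, 65] → [19, 33, 42, 59, 65, 80] → [19, 33, 42, 59, 65, 80, 91]
So `result[-1]` = 91

Answer: 91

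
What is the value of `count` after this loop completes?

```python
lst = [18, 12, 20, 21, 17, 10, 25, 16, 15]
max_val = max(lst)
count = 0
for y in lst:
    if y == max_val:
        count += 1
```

Count of max value 25 in [18, 12, 20, 21, 17, 10, 25, 16, 15]
`count` takes the values: 0 → 1

Answer: 1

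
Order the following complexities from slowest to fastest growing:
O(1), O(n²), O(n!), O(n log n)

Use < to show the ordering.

Ordered by growth rate: O(1) < O(n log n) < O(n²) < O(n!)

Answer: O(1) < O(n log n) < O(n²) < O(n!)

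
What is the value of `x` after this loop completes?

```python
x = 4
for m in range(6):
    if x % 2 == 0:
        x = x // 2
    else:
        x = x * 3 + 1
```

Collatz-style transformation from 4
`x` takes the values: 4 → 2 → 1 → 4 → 2 → 1 → 4

Answer: 4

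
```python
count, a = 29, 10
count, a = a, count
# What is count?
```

Trace:
`count, a = 29, 10` → count = 29; a = 10
`count, a = a, count` → count = 10; a = 29
So count = 10

Answer: 10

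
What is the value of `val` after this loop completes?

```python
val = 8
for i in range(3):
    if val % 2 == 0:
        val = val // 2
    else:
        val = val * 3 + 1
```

Collatz-style transformation from 8
`val` takes the values: 8 → 4 → 2 → 1

Answer: 1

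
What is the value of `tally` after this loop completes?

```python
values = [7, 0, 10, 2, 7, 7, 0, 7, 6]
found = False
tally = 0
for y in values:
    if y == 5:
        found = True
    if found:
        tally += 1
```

Count elements after first 5 in [7, 0, 10, 2, 7, 7, 0, 7, 6]
`tally` takes the values: 0

Answer: 0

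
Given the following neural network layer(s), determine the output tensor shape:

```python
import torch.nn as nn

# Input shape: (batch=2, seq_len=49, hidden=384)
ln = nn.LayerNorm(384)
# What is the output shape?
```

Input: (2, 49, 384) -> Output: (2, 49, 384)

Answer: (2, 49, 384)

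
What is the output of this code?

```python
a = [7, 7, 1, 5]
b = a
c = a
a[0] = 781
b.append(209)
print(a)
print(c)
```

Key concept: multiple aliases.
Step by step:
`a = [7, 7, 1, 5]` → a = [7, 7, 1, 5]
`b = a` → b = [7, 7, 1, 5] (same object as a)
`c = a` → c = [7, 7, 1, 5] (same object as a, b)
`a[0] = 781` → a = [781, 7, 1, 5] (same object as b, c); b = [781, 7, 1, 5] (same object as a, c); c = [781, 7, 1, 5] (same object as a, b)
`b.append(209)` → a = [781, 7, 1, 5, 209] (same object as b, c); b = [781, 7, 1, 5, 209] (same object as a, c); c = [781, 7, 1, 5, 209] (same object as a, b)
`print(a)` → prints [781, 7, 1, 5, 209]
`print(c)` → prints [781, 7, 1, 5, 209]

Answer:
[781, 7, 1, 5, 209]
[781, 7, 1, 5, 209]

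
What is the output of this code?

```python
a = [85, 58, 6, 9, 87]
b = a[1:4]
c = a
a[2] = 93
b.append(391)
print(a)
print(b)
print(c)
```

Key concept: slice vs alias.
Step by step:
`a = [85, 58, 6, 9, 87]` → a = [85, 58, 6, 9, 87]
`b = a[1:4]` → b = [58, 6, 9]
`c = a` → c = [85, 58, 6, 9, 87] (same object as a)
`a[2] = 93` → a = [85, 58, 93, 9, 87] (same object as c); c = [85, 58, 93, 9, 87] (same object as a)
`b.append(391)` → b = [58, 6, 9, 391]
`print(a)` → prints [85, 58, 93, 9, 87]
`print(b)` → prints [58, 6, 9, 391]
`print(c)` → prints [85, 58, 93, 9, 87]

Answer:
[85, 58, 93, 9, 87]
[58, 6, 9, 391]
[85, 58, 93, 9, 87]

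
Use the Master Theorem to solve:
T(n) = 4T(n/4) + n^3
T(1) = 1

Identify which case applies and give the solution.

a=4, b=4, f(n)=n^3. log_4(4) = 1. Since c=3 > 1 and the regularity condition holds (4(n/4)^3 = (4/4^3)n^3 with 4/4^3 < 1), Case 3 applies: T(n) = Θ(f(n)) = O(n^3).

Answer: O(n^3) - Case 3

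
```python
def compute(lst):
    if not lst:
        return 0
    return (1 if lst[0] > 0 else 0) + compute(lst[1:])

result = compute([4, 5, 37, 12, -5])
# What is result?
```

Count of positive elements in [4, 5, 37, 12, -5] = 4

Answer: 4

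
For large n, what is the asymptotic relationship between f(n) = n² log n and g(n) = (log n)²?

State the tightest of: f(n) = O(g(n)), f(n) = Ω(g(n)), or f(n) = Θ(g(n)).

n² log n vs (log n)²: f(n) = Ω(g(n)) but not O(g(n)) — n² log n grows strictly faster than (log n)².

Answer: f(n) = Ω(g(n)) but not O(g(n)) — n² log n grows strictly faster than (log n)².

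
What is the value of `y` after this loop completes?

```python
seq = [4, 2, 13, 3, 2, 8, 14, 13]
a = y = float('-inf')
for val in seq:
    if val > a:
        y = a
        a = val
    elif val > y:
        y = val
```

Second largest (with repeats) in [4, 2, 13, 3, 2, 8, 14, 13]
`y` takes the values: -inf → 2 → 4 → 8 → 13

Answer: 13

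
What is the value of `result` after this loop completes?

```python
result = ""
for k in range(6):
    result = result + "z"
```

Repeat 'z' 6 times
`result` takes the values: "" → "z" → "zz" → "zzz" → "zzzz" → "zzzzz" → "zzzzzz"

Answer: "zzzzzz"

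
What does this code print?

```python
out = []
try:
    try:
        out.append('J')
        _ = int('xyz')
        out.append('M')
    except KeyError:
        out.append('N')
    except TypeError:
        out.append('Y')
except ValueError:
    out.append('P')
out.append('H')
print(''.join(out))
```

Execution trace: 'J' (try body) → 'P' (outer except ValueError) → 'H' (after the try/except). Output: JPH

Answer: JPH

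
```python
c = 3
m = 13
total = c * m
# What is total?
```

Trace:
`c = 3` → c = 3
`m = 13` → m = 13
`total = c * m` → total = 39
So total = 39

Answer: 39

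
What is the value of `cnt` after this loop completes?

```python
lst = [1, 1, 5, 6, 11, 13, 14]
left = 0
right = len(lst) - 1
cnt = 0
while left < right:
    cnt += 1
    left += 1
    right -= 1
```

Iterations until pointers meet (list length 7)
`cnt` takes the values: 0 → 1 → 2 → 3

Answer: 3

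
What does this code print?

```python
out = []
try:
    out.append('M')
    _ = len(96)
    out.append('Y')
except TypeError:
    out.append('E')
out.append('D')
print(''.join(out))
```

Execution trace: 'M' (try body) → 'E' (except TypeError) → 'D' (after the try/except). Output: MED

Answer: MED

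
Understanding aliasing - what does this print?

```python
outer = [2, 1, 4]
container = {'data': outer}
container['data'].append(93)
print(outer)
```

Key concept: dict holds reference to list.
Step by step:
`outer = [2, 1, 4]` → outer = [2, 1, 4]
`container = {'data': outer}` → container = {'data': [2, 1, 4]}
`container['data'].append(93)` → outer = [2, 1, 4, 93]; container = {'data': [2, 1, 4, 93]}
`print(outer)` → prints [2, 1, 4, 93]

Answer: [2, 1, 4, 93]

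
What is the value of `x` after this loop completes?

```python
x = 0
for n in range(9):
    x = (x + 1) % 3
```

Increment mod 3, 9 times = 0
`x` takes the values: 0 → 1 → 2 → 0 → 1 → 2 → 0 → 1 → 2 → 0

Answer: 0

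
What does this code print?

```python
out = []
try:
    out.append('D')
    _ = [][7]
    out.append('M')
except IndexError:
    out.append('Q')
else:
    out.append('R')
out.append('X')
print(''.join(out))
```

Execution trace: 'D' (try body) → 'Q' (except IndexError) → 'X' (after the try/except). Output: DQX

Answer: DQX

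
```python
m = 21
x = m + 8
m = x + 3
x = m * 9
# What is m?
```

Trace:
`m = 21` → m = 21
`x = m + 8` → x = 29
`m = x + 3` → m = 32
`x = m * 9` → x = 288
So m = 32

Answer: 32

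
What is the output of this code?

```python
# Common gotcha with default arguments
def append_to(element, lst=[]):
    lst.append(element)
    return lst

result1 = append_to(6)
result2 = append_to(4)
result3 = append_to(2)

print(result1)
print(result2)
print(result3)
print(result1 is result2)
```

Key concept: mutable default argument gotcha.
Step by step:
`result1 = append_to(6)` → result1 = [6]
`result2 = append_to(4)` → result1 = [6, 4] (same object as result2); result2 = [6, 4] (same object as result1)
`result3 = append_to(2)` → result1 = [6, 4, 2] (same object as result2, result3); result2 = [6, 4, 2] (same object as result1, result3); result3 = [6, 4, 2] (same object as result1, result2)
`print(result1)` → prints [6, 4, 2]
`print(result2)` → prints [6, 4, 2]
`print(result3)` → prints [6, 4, 2]
`print(result1 is result2)` → prints True

Answer:
[6, 4, 2]
[6, 4, 2]
[6, 4, 2]
True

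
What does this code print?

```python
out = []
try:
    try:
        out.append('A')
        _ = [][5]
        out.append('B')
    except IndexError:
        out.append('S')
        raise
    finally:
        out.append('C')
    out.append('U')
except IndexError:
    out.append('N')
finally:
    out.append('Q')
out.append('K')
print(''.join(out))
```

Execution trace: 'A' (inner try body) → 'S' (inner except IndexError) → 'C' (inner finally) → 'N' (except IndexError) → 'Q' (finally) → 'K' (after the try/except). Output: ASCNQK

Answer: ASCNQK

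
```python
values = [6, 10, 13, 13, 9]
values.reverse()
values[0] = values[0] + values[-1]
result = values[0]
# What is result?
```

Trace:
`values = [6, 10, 13, 13, 9]` → values = [6, 10, 13, 13, 9]
`values.reverse()` → values = [9, 13, 13, 10, 6]
`values[0] = values[0] + values[-1]` → values = [15, 13, 13, 10, 6]
`result = values[0]` → result = 15
So result = 15

Answer: 15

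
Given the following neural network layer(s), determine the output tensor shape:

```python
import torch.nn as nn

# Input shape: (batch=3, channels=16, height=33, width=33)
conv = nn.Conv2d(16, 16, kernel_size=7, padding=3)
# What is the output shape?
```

Input: (3, 16, 33, 33) -> Output: (3, 16, 33, 33)

Answer: (3, 16, 33, 33)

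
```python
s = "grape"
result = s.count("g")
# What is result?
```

Trace:
`s = "grape"` → s = 'grape'
`result = s.count("g")` → result = 1
So result = 1

Answer: 1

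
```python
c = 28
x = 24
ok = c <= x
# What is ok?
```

Trace:
`c = 28` → c = 28
`x = 24` → x = 24
`ok = c <= x` → ok = False
So ok = False

Answer: False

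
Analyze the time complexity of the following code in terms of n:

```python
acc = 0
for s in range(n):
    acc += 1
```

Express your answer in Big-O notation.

Each loop level contributes: n. Multiplying the contributions gives O(n).

Answer: O(n)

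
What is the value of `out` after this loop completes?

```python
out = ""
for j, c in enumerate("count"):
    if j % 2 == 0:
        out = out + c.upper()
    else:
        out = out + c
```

Uppercase even positions in 'count'
`out` takes the values: "" → "C" → "Co" → "CoU" → "CoUn" → "CoUnT"

Answer: "CoUnT"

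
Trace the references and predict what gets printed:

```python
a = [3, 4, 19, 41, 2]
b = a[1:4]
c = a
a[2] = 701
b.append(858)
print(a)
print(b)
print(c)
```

Key concept: slice vs alias.
Step by step:
`a = [3, 4, 19, 41, 2]` → a = [3, 4, 19, 41, 2]
`b = a[1:4]` → b = [4, 19, 41]
`c = a` → c = [3, 4, 19, 41, 2] (same object as a)
`a[2] = 701` → a = [3, 4, 701, 41, 2] (same object as c); c = [3, 4, 701, 41, 2] (same object as a)
`b.append(858)` → b = [4, 19, 41, 858]
`print(a)` → prints [3, 4, 701, 41, 2]
`print(b)` → prints [4, 19, 41, 858]
`print(c)` → prints [3, 4, 701, 41, 2]

Answer:
[3, 4, 701, 41, 2]
[4, 19, 41, 858]
[3, 4, 701, 41, 2]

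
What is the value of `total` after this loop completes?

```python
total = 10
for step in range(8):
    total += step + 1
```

Start at 10, add 1 to 8 = 46
`total` takes the values: 10 → 11 → 13 → 16 → 20 → 25 → 31 → 38 → 46

Answer: 46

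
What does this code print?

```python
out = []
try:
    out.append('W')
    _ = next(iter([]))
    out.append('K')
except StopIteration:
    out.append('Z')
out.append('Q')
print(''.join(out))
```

Execution trace: 'W' (try body) → 'Z' (except StopIteration) → 'Q' (after the try/except). Output: WZQ

Answer: WZQ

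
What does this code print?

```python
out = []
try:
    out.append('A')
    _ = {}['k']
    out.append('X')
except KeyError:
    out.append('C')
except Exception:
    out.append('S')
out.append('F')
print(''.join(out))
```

Execution trace: 'A' (try body) → 'C' (except KeyError) → 'F' (after the try/except). Output: ACF

Answer: ACF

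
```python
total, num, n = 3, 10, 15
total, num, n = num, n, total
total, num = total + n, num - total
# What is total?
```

Trace:
`total, num, n = 3, 10, 15` → total = 3; num = 10; n = 15
`total, num, n = num, n, total` → total = 10; num = 15; n = 3
`total, num = total + n, num - total` → total = 13; num = 5
So total = 13

Answer: 13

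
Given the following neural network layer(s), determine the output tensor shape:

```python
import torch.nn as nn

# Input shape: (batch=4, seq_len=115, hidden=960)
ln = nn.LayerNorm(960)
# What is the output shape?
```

Input: (4, 115, 960) -> Output: (4, 115, 960)

Answer: (4, 115, 960)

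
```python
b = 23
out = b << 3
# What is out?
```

Trace:
`b = 23` → b = 23
`out = b << 3` → out = 184
So out = 184

Answer: 184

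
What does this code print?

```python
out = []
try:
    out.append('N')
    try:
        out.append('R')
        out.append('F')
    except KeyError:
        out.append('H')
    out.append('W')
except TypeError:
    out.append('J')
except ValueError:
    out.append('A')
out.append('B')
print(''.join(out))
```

Execution trace: 'N' (try body) → 'R' (inner try body) → 'F' (inner try body, no exception) → 'W' (try body, no exception) → 'B' (after the try/except). Output: NRFWB

Answer: NRFWB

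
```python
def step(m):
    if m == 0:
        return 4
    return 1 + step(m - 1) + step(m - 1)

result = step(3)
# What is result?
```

step(m) = 1 + 2·step(m-1), step(0)=4. Closed form: (4+1)·2^3 - 1 = 39.

Answer: 39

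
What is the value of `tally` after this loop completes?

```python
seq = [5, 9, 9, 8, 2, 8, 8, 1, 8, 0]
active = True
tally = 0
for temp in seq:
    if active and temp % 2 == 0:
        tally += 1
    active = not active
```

Count even values at even positions
`tally` takes the values: 0 → 1 → 2 → 3

Answer: 3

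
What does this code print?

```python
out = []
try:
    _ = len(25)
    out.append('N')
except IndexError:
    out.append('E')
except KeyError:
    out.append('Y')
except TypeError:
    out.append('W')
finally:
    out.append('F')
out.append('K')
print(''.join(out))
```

Execution trace: 'W' (except TypeError) → 'F' (finally) → 'K' (after the try/except). Output: WFK

Answer: WFK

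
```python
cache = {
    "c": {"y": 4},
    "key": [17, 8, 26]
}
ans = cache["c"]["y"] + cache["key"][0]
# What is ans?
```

Trace:
`cache = { ...` → cache = {'c': {'y': 4}, 'key': [17, 8, 26]}
`ans = cache["c"]["y"] + cache["key"][0]` → ans = 21
So ans = 21

Answer: 21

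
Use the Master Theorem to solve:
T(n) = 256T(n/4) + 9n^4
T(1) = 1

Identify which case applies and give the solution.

a=256, b=4, f(n)=9n^4. log_4(256) = 4. Since c=4 = 4, Case 2 applies: T(n) = Θ(n^log_b(a) · log n) = O(n^4 log n).

Answer: O(n^4 log n) - Case 2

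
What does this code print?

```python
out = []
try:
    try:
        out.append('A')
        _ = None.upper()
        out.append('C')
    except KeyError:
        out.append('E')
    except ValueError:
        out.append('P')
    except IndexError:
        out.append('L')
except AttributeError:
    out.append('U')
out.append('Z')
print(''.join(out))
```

Execution trace: 'A' (try body) → 'U' (outer except AttributeError) → 'Z' (after the try/except). Output: AUZ

Answer: AUZ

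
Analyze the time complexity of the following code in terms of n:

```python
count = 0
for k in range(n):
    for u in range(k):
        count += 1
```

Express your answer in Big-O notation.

Each loop level contributes: n × n. Multiplying the contributions gives O(n^2).

Answer: O(n^2)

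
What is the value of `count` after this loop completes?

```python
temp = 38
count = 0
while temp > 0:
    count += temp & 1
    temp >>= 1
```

Count set bits in 38 (binary: 0b100110)
`count` takes the values: 0 → 1 → 2 → 3

Answer: 3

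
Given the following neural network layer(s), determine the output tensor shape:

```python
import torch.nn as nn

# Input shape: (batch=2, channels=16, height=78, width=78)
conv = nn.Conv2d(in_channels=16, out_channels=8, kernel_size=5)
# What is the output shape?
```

Input: (2, 16, 78, 78) -> Output: (2, 8, 74, 74)

Answer: (2, 8, 74, 74)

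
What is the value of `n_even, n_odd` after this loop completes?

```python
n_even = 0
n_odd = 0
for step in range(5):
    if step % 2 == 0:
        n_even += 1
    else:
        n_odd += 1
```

Count evens and odds in range(5)
`n_even, n_odd` takes the values: (0, 0) → (1, 0) → (1, 1) → (2, 1) → (2, 2) → (3, 2)

Answer: 3, 2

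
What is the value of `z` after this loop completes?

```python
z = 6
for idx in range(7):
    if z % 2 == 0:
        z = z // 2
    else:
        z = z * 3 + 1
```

Collatz-style transformation from 6
`z` takes the values: 6 → 3 → 10 → 5 → 16 → 8 → 4 → 2

Answer: 2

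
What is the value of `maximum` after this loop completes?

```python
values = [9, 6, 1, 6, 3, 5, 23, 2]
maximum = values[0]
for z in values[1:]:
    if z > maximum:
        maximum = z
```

Maximum of [9, 6, 1, 6, 3, 5, 23, 2]
`maximum` takes the values: 9 → 23

Answer: 23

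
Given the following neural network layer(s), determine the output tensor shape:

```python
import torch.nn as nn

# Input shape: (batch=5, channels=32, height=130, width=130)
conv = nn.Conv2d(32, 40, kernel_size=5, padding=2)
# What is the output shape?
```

Input: (5, 32, 130, 130) -> Output: (5, 40, 130, 130)

Answer: (5, 40, 130, 130)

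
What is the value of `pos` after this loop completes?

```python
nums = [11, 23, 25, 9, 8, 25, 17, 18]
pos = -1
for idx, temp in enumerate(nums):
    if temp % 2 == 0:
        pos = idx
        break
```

First even number index in [11, 23, 25, 9, 8, 25, 17, 18]
`pos` takes the values: -1 → 4

Answer: 4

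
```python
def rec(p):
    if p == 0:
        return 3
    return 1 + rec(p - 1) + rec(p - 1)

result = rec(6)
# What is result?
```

rec(p) = 1 + 2·rec(p-1), rec(0)=3. Closed form: (3+1)·2^6 - 1 = 255.

Answer: 255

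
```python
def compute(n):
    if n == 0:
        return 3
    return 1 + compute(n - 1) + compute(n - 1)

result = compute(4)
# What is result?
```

compute(n) = 1 + 2·compute(n-1), compute(0)=3. Closed form: (3+1)·2^4 - 1 = 63.

Answer: 63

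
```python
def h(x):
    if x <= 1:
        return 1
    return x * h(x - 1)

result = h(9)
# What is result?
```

h(9) = 9 * 8 * 7 * 6 * 5 * 4 * 3 * 2 * 1 = 362880

Answer: 362880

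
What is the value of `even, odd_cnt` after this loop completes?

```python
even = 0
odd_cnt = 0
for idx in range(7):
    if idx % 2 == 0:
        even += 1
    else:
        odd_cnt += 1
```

Count evens and odds in range(7)
`even, odd_cnt` takes the values: (0, 0) → (1, 0) → (1, 1) → (2, 1) → (2, 2) → (3, 2) → (3, 3) → (4, 3)

Answer: 4, 3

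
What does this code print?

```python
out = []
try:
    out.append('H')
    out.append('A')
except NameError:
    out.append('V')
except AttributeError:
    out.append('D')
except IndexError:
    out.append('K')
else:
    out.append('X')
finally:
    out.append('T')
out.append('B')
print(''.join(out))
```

Execution trace: 'H' (try body) → 'A' (try body, no exception) → 'X' (else) → 'T' (finally) → 'B' (after the try/except). Output: HAXTB

Answer: HAXTB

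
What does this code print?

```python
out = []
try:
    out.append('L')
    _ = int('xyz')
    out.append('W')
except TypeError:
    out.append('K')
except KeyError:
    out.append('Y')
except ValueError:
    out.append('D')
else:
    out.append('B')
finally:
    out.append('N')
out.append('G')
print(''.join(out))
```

Execution trace: 'L' (try body) → 'D' (except ValueError) → 'N' (finally) → 'G' (after the try/except). Output: LDNG

Answer: LDNG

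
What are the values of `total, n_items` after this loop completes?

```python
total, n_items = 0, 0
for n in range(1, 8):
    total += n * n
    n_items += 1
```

Sum of squares and count
`total, n_items` takes the values: (0, 0) → (1, 0) → (1, 1) → (5, 1) → (5, 2) → (14, 2) → (14, 3) → (30, 3) → (30, 4) → (55, 4) → (55, 5) → (91, 5) → (91, 6) → (140, 6) → (140, 7)

Answer: 140, 7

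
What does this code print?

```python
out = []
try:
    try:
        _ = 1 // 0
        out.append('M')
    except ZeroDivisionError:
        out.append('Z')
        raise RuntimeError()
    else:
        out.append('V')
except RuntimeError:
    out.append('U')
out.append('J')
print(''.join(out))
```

Execution trace: 'Z' (inner except ZeroDivisionError) → 'U' (outer except RuntimeError) → 'J' (after the try/except). Output: ZUJ

Answer: ZUJ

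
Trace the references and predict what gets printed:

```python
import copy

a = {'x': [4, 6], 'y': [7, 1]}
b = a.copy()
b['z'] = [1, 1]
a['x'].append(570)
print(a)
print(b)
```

Key concept: shallow copy of dict with mutable values.
Step by step:
`a = {'x': [4, 6], 'y': [7, 1]}` → a = {'x': [4, 6], 'y': [7, 1]}
`b = a.copy()` → b = {'x': [4, 6], 'y': [7, 1]}
`b['z'] = [1, 1]` → b = {'x': [4, 6], 'y': [7, 1], 'z': [1, 1]}
`a['x'].append(570)` → a = {'x': [4, 6, 570], 'y': [7, 1]}; b = {'x': [4, 6, 570], 'y': [7, 1], 'z': [1, 1]}
`print(a)` → prints {'x': [4, 6, 570], 'y': [7, 1]}
`print(b)` → prints {'x': [4, 6, 570], 'y': [7, 1], 'z': [1, 1]}

Answer:
{'x': [4, 6, 570], 'y': [7, 1]}
{'x': [4, 6, 570], 'y': [7, 1], 'z': [1, 1]}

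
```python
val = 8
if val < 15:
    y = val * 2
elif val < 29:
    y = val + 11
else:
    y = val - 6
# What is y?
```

Trace:
`val = 8` → val = 8
`if val < 15: ...` → val < 15 is True → y = 16
So y = 16

Answer: 16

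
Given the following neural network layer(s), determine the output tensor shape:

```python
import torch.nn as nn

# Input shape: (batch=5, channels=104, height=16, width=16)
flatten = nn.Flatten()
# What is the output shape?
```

Input: (5, 104, 16, 16) -> Output: (5, 26624)

Answer: (5, 26624)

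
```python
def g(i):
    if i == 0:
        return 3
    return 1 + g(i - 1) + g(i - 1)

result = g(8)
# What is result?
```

g(i) = 1 + 2·g(i-1), g(0)=3. Closed form: (3+1)·2^8 - 1 = 1023.

Answer: 1023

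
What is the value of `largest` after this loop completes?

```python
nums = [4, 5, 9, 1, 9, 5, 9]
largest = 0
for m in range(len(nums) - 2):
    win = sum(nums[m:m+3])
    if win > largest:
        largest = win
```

Max sum of 3-element window in [4, 5, 9, 1, 9, 5, 9]
`largest` takes the values: 0 → 18 → 19 → 23

Answer: 23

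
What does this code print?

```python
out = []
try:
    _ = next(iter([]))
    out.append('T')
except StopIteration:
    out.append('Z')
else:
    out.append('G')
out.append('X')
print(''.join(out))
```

Execution trace: 'Z' (except StopIteration) → 'X' (after the try/except). Output: ZX

Answer: ZX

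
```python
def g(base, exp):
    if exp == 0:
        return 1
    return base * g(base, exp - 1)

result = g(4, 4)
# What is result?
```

g(4, 4) = 4 * 4 * 4 * 4 = 256

Answer: 256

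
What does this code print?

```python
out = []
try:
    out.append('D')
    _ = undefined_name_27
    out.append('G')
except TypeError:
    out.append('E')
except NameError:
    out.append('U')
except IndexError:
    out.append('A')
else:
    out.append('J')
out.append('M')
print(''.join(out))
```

Execution trace: 'D' (try body) → 'U' (except NameError) → 'M' (after the try/except). Output: DUM

Answer: DUM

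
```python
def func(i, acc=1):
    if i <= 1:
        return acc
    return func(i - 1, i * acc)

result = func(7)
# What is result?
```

Accumulator trace (n, acc): (7, 1) -> (6, 7) -> (5, 42) -> (4, 210) -> (3, 840) -> (2, 2520) -> (1, 5040) -> return 5040

Answer: 5040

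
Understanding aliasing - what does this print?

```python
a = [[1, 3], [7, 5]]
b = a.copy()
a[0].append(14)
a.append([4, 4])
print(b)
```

Key concept: shallow copy with nested lists.
Step by step:
`a = [[1, 3], [7, 5]]` → a = [[1, 3], [7, 5]]
`b = a.copy()` → b = [[1, 3], [7, 5]]
`a[0].append(14)` → a = [[1, 3, 14], [7, 5]]; b = [[1, 3, 14], [7, 5]]
`a.append([4, 4])` → a = [[1, 3, 14], [7, 5], [4, 4]]
`print(b)` → prints [[1, 3, 14], [7, 5]]

Answer: [[1, 3, 14], [7, 5]]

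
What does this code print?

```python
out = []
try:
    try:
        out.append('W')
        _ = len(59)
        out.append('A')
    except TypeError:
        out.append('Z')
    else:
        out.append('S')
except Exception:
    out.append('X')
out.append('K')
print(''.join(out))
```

Execution trace: 'W' (inner try body) → 'Z' (inner except TypeError) → 'K' (after the try/except). Output: WZK

Answer: WZK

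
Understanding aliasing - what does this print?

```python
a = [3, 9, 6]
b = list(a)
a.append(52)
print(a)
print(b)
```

Key concept: list() constructor creates copy.
Step by step:
`a = [3, 9, 6]` → a = [3, 9, 6]
`b = list(a)` → b = [3, 9, 6]
`a.append(52)` → a = [3, 9, 6, 52]
`print(a)` → prints [3, 9, 6, 52]
`print(b)` → prints [3, 9, 6]

Answer:
[3, 9, 6, 52]
[3, 9, 6]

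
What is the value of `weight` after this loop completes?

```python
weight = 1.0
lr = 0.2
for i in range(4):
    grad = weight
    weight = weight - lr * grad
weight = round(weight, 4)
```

Gradient descent: w = 1.0 * (1 - 0.2)^4
`weight` takes the values: 1.0 → 0.8 → 0.64 → 0.512 → 0.4096

Answer: 0.4096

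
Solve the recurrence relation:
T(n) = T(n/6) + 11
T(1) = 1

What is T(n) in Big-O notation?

Each step divides n by 6 and adds 11. After log_6(n) steps we reach T(1)=1. So T(n) = 11·log_6(n) + 1 = O(log n).

Answer: O(log n)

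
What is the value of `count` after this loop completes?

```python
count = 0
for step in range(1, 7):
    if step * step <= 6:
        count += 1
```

Count numbers where step² ≤ 6
`count` takes the values: 0 → 1 → 2

Answer: 2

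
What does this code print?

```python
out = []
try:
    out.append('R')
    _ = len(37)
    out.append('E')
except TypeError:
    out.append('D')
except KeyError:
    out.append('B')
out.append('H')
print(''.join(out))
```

Execution trace: 'R' (try body) → 'D' (except TypeError) → 'H' (after the try/except). Output: RDH

Answer: RDH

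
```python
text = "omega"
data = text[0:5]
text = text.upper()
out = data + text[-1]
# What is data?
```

Trace:
`text = "omega"` → text = 'omega'
`data = text[0:5]` → data = 'omega'
`text = text.upper()` → text = 'OMEGA'
`out = data + text[-1]` → out = 'omegaA'
So data = 'omega'

Answer: 'omega'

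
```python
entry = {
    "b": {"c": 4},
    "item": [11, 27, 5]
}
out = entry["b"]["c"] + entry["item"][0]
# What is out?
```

Trace:
`entry = { ...` → entry = {'b': {'c': 4}, 'item': [11, 27, 5]}
`out = entry["b"]["c"] + entry["item"][0]` → out = 15
So out = 15

Answer: 15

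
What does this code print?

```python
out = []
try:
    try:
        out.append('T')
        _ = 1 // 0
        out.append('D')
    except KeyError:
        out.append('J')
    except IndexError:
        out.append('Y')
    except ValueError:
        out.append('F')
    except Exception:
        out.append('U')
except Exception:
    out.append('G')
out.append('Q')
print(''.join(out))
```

Execution trace: 'T' (inner try body) → 'U' (inner except Exception) → 'Q' (after the try/except). Output: TUQ

Answer: TUQ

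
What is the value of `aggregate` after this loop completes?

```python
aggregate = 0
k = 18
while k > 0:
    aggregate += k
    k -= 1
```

Sum 18 down to 1
`aggregate` takes the values: 0 → 18 → 35 → 51 → 66 → 80 → 93 → 105 → 116 → 126 → 135 → 143 → 150 → 156 → 161 → 165 → 168 → 170 → 171

Answer: 171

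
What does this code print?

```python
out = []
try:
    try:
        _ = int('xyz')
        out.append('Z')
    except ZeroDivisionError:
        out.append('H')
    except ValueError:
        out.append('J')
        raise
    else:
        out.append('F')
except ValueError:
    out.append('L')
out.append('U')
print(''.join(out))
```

Execution trace: 'J' (inner except ValueError) → 'L' (outer except ValueError) → 'U' (after the try/except). Output: JLU

Answer: JLU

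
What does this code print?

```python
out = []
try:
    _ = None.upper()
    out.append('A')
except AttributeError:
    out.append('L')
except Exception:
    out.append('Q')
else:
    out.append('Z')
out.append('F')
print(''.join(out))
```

Execution trace: 'L' (except AttributeError) → 'F' (after the try/except). Output: LF

Answer: LF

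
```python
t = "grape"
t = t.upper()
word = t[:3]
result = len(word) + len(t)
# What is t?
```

Trace:
`t = "grape"` → t = 'grape'
`t = t.upper()` → t = 'GRAPE'
`word = t[:3]` → word = 'GRA'
`result = len(word) + len(t)` → result = 8
So t = 'GRAPE'

Answer: 'GRAPE'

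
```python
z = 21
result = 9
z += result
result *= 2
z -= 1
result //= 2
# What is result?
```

Trace:
`z = 21` → z = 21
`result = 9` → result = 9
`z += result` → z = 30
`result *= 2` → result = 18
`z -= 1` → z = 29
`result //= 2` → result = 9
So result = 9

Answer: 9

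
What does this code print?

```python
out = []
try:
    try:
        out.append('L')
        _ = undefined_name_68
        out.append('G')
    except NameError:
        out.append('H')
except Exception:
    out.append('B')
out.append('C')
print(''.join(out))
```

Execution trace: 'L' (inner try body) → 'H' (inner except NameError) → 'C' (after the try/except). Output: LHC

Answer: LHC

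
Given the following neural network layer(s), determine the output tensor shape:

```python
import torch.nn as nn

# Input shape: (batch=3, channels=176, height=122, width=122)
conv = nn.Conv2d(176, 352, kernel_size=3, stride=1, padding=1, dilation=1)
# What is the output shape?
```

Input: (3, 176, 122, 122) -> Output: (3, 352, 122, 122)

Answer: (3, 352, 122, 122)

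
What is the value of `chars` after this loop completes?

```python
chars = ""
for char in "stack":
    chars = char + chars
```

Reverse 'stack'
`chars` takes the values: "" → "s" → "ts" → "ats" → "cats" → "kcats"

Answer: "kcats"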